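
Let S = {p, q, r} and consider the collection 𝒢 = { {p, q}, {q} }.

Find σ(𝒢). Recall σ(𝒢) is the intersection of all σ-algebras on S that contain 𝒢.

Seed the family with 𝒢 together with ∅ and S: { {}, {q}, {p, q}, S }.
Pass 1. New:
  {r}  = ᶜ of {p, q}
  {p, r}  = ᶜ of {q}
  (now 6)
Pass 2 adds 1:
  {q, r}  = {r} ∪ {q}
  (now 7)
Pass 3: +1 →
  {p}  = ᶜ of {q, r}
  (now 8)
Pass 4: no new sets; the family is a σ-algebra.

|σ(𝒢)| = 8.  σ(𝒢) = { {}, {p}, {q}, {r}, {p, q}, {p, r}, {q, r}, S }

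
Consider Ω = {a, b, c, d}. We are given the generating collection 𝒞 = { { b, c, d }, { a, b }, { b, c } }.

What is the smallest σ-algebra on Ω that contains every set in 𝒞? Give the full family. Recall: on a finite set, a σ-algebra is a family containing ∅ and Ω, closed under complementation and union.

|σ(𝒞)| = 16.  σ(𝒞) = { ∅, { a }, { b }, { c }, { d }, { a, b }, { a, c }, { a, d }, { b, c }, { b, d }, { c, d }, { a, b, c }, { a, b, d }, { a, c, d }, { b, c, d }, Ω }

Derivation:
Take S₀ = 𝒞 ∪ {∅, Ω} = { ∅, { a, b }, { b, c }, { b, c, d }, Ω }.
Round 1 adds 4:
  { a }  = ᶜ of { b, c, d }
  { a, d }  = ᶜ of { b, c }
  { c, d }  = ᶜ of { a, b }
  { a, b, c }  = { b, c } ∪ { a, b }
  (now 9)
Round 2 (3 new):
  { d }  = ᶜ of { a, b, c }
  { a, b, d }  = { a, b } ∪ { a, d }
  { a, c, d }  = { c, d } ∪ { a, d }
  (now 12)
Round 3. New:
  { b }  = ᶜ of { a, c, d }
  { c }  = ᶜ of { a, b, d }
  (now 14)
Round 4 adds 2:
  { a, c }  = { c } ∪ { a }
  { b, d }  = { d } ∪ { b }
  (now 16)
Round 5: stable.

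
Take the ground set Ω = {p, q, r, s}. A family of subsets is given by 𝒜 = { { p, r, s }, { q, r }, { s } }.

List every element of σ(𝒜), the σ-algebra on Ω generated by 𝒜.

Answer: σ(𝒜) = { ∅, { p }, { q }, { r }, { s }, { p, q }, { p, r }, { p, s }, { q, r }, { q, s }, { r, s }, { p, q, r }, { p, q, s }, { p, r, s }, { q, r, s }, Ω }

Derivation:
Initial family (5 sets): { ∅, { s }, { q, r }, { p, r, s }, Ω }.
Step 1: 4 new —
  { q }  = ᶜ of { p, r, s }
  { p, s }  = ᶜ of { q, r }
  { p, q, r }  = ᶜ of { s }
  { q, r, s }  = { q, r } ∪ { s }
  — 9 sets.
Step 2 (3 new):
  { p }  = ᶜ of { q, r, s }
  { q, s }  = { q } ∪ { s }
  { p, q, s }  = { q } ∪ { p, s }
  — 12 sets.
Step 3: 3 new —
  { r }  = ᶜ of { p, q, s }
  { p, q }  = { q } ∪ { p }
  { p, r }  = ᶜ of { q, s }
  — 15 sets.
Step 4 (1 new):
  { r, s }  = ᶜ of { p, q }
  — 16 sets.
Step 5 adds nothing — fixpoint reached.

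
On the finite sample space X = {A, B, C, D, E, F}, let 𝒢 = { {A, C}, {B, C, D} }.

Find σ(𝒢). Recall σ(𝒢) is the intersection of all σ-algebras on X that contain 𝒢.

Answer: σ(𝒢) = { {}, {A}, {C}, {A, C}, {B, D}, {E, F}, {A, B, D}, {A, E, F}, {B, C, D}, {C, E, F}, {A, B, C, D}, {A, C, E, F}, {B, D, E, F}, {A, B, D, E, F}, {B, C, D, E, F}, X }

Check:
Begin from { {}, {A, C}, {B, C, D}, X } (that is, 𝒢 plus ∅ and X).
Round 1: +3 →
  {A, E, F}  = {B, C, D}ᶜ
  {A, B, C, D}  = {A, C} ∪ {B, C, D}
  {B, D, E, F}  = {A, C}ᶜ
  (now 7)
Round 2 adds 4:
  {E, F}  = {A, B, C, D}ᶜ
  {A, C, E, F}  = {A, E, F} ∪ {A, C}
  {A, B, D, E, F}  = {B, D, E, F} ∪ {A, E, F}
  {B, C, D, E, F}  = {B, D, E, F} ∪ {B, C, D}
  (now 11)
Round 3 adds 3:
  {A}  = {B, C, D, E, F}ᶜ
  {C}  = {A, B, D, E, F}ᶜ
  {B, D}  = {A, C, E, F}ᶜ
  (now 14)
Round 4 (2 new):
  {A, B, D}  = {B, D} ∪ {A}
  {C, E, F}  = {C} ∪ {E, F}
  (now 16)
Round 5: no new sets; the family is a σ-algebra.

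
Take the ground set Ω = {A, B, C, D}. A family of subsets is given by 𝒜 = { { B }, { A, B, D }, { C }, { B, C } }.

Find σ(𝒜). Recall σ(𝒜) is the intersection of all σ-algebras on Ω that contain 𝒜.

σ(𝒜) (8 sets): { ∅, { B }, { C }, { A, D }, { B, C }, { A, B, D }, { A, C, D }, Ω }

Working:
Take S₀ = 𝒜 ∪ {∅, Ω} = { ∅, { B }, { C }, { B, C }, { A, B, D }, Ω }.
Round 1. New:
  { A, D }  = { B, C }ᶜ
  { A, C, D }  = { B }ᶜ
  (now 8)
Round 2: closed — nothing new.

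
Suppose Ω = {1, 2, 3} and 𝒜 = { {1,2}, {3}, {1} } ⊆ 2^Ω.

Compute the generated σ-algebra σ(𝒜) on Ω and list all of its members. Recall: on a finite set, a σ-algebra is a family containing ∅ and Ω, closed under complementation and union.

σ(𝒜) = { {}, {1}, {2}, {3}, {1,2}, {1,3}, {2,3}, Ω }

Derivation:
Start: 𝒜 ∪ {∅, Ω} = { {}, {1}, {3}, {1,2}, Ω }.
Round 1: +2 →
  {1,3}  = {3} ∪ {1}
  {2,3}  = complement {1}
  — 7 sets.
Round 2: +1 →
  {2}  = complement {1,3}
  — 8 sets.
Round 3: closed — nothing new.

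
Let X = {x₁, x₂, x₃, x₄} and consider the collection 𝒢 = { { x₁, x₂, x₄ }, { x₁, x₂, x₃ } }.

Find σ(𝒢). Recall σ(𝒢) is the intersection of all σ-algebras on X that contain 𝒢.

σ(𝒢) (8 sets): { ∅, { x₃ }, { x₄ }, { x₁, x₂ }, { x₃, x₄ }, { x₁, x₂, x₃ }, { x₁, x₂, x₄ }, X }

Derivation:
Initial family (4 sets): { ∅, { x₁, x₂, x₃ }, { x₁, x₂, x₄ }, X }.
Step 1. New:
  { x₃ }  = complement { x₁, x₂, x₄ }
  { x₄ }  = complement { x₁, x₂, x₃ }
  (now 6)
Step 2: 1 new —
  { x₃, x₄ }  = { x₃ } ∪ { x₄ }
  (now 7)
Step 3 adds 1:
  { x₁, x₂ }  = complement { x₃, x₄ }
  (now 8)
Step 4: stable.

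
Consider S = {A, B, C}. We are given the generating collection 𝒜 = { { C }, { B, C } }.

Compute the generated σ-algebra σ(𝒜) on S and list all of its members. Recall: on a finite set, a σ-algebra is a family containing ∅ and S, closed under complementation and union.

Start: 𝒜 ∪ {∅, S} = { {  }, { C }, { B, C }, S }.
Iteration 1 adds 2:
  { A }  = complement { B, C }
  { A, B }  = complement { C }
  — 6 sets.
Iteration 2. New:
  { A, C }  = { C } ∪ { A }
  — 7 sets.
Iteration 3: +1 →
  { B }  = complement { A, C }
  — 8 sets.
Iteration 4: closed — nothing new.

Hence σ(𝒜) has 8 members: { {  }, { A }, { B }, { C }, { A, B }, { A, C }, { B, C }, S }.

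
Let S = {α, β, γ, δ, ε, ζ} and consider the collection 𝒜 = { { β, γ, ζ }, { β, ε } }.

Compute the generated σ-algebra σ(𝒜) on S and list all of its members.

Answer: σ(𝒜) = { ∅, { β }, { ε }, { α, δ }, { β, ε }, { γ, ζ }, { α, β, δ }, { α, δ, ε }, { β, γ, ζ }, { γ, ε, ζ }, { α, β, δ, ε }, { α, γ, δ, ζ }, { β, γ, ε, ζ }, { α, β, γ, δ, ζ }, { α, γ, δ, ε, ζ }, S }

Working:
Begin from { ∅, { β, ε }, { β, γ, ζ }, S } (that is, 𝒜 plus ∅ and S).
Round 1: +3 →
  { α, δ, ε }  = ᶜ of { β, γ, ζ }
  { α, γ, δ, ζ }  = ᶜ of { β, ε }
  { β, γ, ε, ζ }  = { β, ε } ∪ { β, γ, ζ }
  — 7 sets.
Round 2 (4 new):
  { α, δ }  = ᶜ of { β, γ, ε, ζ }
  { α, β, δ, ε }  = { α, δ, ε } ∪ { β, ε }
  { α, β, γ, δ, ζ }  = { α, γ, δ, ζ } ∪ { β, γ, ζ }
  { α, γ, δ, ε, ζ }  = { α, δ, ε } ∪ { α, γ, δ, ζ }
  — 11 sets.
Round 3: 3 new —
  { β }  = ᶜ of { α, γ, δ, ε, ζ }
  { ε }  = ᶜ of { α, β, γ, δ, ζ }
  { γ, ζ }  = ᶜ of { α, β, δ, ε }
  — 14 sets.
Round 4 (2 new):
  { α, β, δ }  = { α, δ } ∪ { β }
  { γ, ε, ζ }  = { γ, ζ } ∪ { ε }
  — 16 sets.
Round 5: no new sets; the family is a σ-algebra.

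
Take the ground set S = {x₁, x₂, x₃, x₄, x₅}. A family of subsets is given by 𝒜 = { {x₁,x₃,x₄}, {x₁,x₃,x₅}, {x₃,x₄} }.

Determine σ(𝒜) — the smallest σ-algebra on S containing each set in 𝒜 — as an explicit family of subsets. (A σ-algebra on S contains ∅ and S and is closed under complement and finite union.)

σ(𝒜) (32 sets): { ∅, {x₁}, {x₂}, {x₃}, {x₄}, {x₅}, {x₁,x₂}, {x₁,x₃}, {x₁,x₄}, {x₁,x₅}, {x₂,x₃}, {x₂,x₄}, {x₂,x₅}, {x₃,x₄}, {x₃,x₅}, {x₄,x₅}, {x₁,x₂,x₃}, {x₁,x₂,x₄}, {x₁,x₂,x₅}, {x₁,x₃,x₄}, {x₁,x₃,x₅}, {x₁,x₄,x₅}, {x₂,x₃,x₄}, {x₂,x₃,x₅}, {x₂,x₄,x₅}, {x₃,x₄,x₅}, {x₁,x₂,x₃,x₄}, {x₁,x₂,x₃,x₅}, {x₁,x₂,x₄,x₅}, {x₁,x₃,x₄,x₅}, {x₂,x₃,x₄,x₅}, S }

Check:
Seed the family with 𝒜 together with ∅ and S: { ∅, {x₃,x₄}, {x₁,x₃,x₄}, {x₁,x₃,x₅}, S }.
Round 1 adds 4:
  {x₂,x₄}  = ᶜ of {x₁,x₃,x₅}
  {x₂,x₅}  = ᶜ of {x₁,x₃,x₄}
  {x₁,x₂,x₅}  = ᶜ of {x₃,x₄}
  {x₁,x₃,x₄,x₅}  = {x₁,x₃,x₄} ∪ {x₁,x₃,x₅}
  (now 9)
Round 2: 7 new —
  {x₂}  = ᶜ of {x₁,x₃,x₄,x₅}
  {x₂,x₃,x₄}  = {x₃,x₄} ∪ {x₂,x₄}
  {x₂,x₄,x₅}  = {x₂,x₅} ∪ {x₂,x₄}
  {x₁,x₂,x₃,x₄}  = {x₁,x₃,x₄} ∪ {x₂,x₄}
  {x₁,x₂,x₃,x₅}  = {x₂,x₅} ∪ {x₁,x₃,x₅}
  {x₁,x₂,x₄,x₅}  = {x₁,x₂,x₅} ∪ {x₂,x₄}
  {x₂,x₃,x₄,x₅}  = {x₂,x₅} ∪ {x₃,x₄}
  (now 16)
Round 3 adds 6:
  {x₁}  = ᶜ of {x₂,x₃,x₄,x₅}
  {x₃}  = ᶜ of {x₁,x₂,x₄,x₅}
  {x₄}  = ᶜ of {x₁,x₂,x₃,x₅}
  {x₅}  = ᶜ of {x₁,x₂,x₃,x₄}
  {x₁,x₃}  = ᶜ of {x₂,x₄,x₅}
  {x₁,x₅}  = ᶜ of {x₂,x₃,x₄}
  (now 22)
Round 4: +10 →
  {x₁,x₂}  = {x₂} ∪ {x₁}
  {x₁,x₄}  = {x₄} ∪ {x₁}
  {x₂,x₃}  = {x₂} ∪ {x₃}
  {x₃,x₅}  = {x₅} ∪ {x₃}
  {x₄,x₅}  = {x₅} ∪ {x₄}
  {x₁,x₂,x₃}  = {x₂} ∪ {x₁,x₃}
  {x₁,x₂,x₄}  = {x₂,x₄} ∪ {x₁}
  {x₁,x₄,x₅}  = {x₁,x₅} ∪ {x₄}
  {x₂,x₃,x₅}  = {x₂,x₅} ∪ {x₃}
  {x₃,x₄,x₅}  = {x₃,x₄} ∪ {x₅}
  (now 32)
Round 5 adds nothing — fixpoint reached.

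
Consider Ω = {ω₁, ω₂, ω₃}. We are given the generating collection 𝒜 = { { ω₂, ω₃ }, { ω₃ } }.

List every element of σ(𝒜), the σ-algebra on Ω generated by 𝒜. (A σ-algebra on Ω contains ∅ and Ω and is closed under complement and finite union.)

|σ(𝒜)| = 8.  σ(𝒜) = { {  }, { ω₁ }, { ω₂ }, { ω₃ }, { ω₁, ω₂ }, { ω₁, ω₃ }, { ω₂, ω₃ }, Ω }

Check:
Initial family (4 sets): { {  }, { ω₃ }, { ω₂, ω₃ }, Ω }.
Pass 1 adds 2:
  { ω₁ }  = Ω∖{ ω₂, ω₃ }
  { ω₁, ω₂ }  = Ω∖{ ω₃ }
  [6 total]
Pass 2 adds 1:
  { ω₁, ω₃ }  = { ω₃ } ∪ { ω₁ }
  [7 total]
Pass 3: +1 →
  { ω₂ }  = Ω∖{ ω₁, ω₃ }
  [8 total]
Pass 4 adds nothing — fixpoint reached.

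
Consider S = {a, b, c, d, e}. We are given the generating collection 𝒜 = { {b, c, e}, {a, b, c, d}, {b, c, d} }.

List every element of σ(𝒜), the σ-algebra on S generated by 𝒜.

Seed the family with 𝒜 together with ∅ and S: { ∅, {b, c, d}, {b, c, e}, {a, b, c, d}, S }.
Pass 1. New:
  {e}  = {a, b, c, d}ᶜ
  {a, d}  = {b, c, e}ᶜ
  {a, e}  = {b, c, d}ᶜ
  {b, c, d, e}  = {b, c, e} ∪ {b, c, d}
  [9 total]
Pass 2: 3 new —
  {a}  = {b, c, d, e}ᶜ
  {a, d, e}  = {e} ∪ {a, d}
  {a, b, c, e}  = {b, c, e} ∪ {a, e}
  [12 total]
Pass 3: +2 →
  {d}  = {a, b, c, e}ᶜ
  {b, c}  = {a, d, e}ᶜ
  [14 total]
Pass 4: +2 →
  {d, e}  = {d} ∪ {e}
  {a, b, c}  = {b, c} ∪ {a}
  [16 total]
Pass 5 adds nothing — fixpoint reached.

Hence σ(𝒜) has 16 members: { ∅, {a}, {d}, {e}, {a, d}, {a, e}, {b, c}, {d, e}, {a, b, c}, {a, d, e}, {b, c, d}, {b, c, e}, {a, b, c, d}, {a, b, c, e}, {b, c, d, e}, S }.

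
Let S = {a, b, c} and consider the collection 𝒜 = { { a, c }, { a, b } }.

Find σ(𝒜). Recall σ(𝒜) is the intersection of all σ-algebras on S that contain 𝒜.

σ(𝒜) = { ∅, { a }, { b }, { c }, { a, b }, { a, c }, { b, c }, S }

Derivation:
Seed the family with 𝒜 together with ∅ and S: { ∅, { a, b }, { a, c }, S }.
Iteration 1: +2 →
  { b }  = { a, c }ᶜ
  { c }  = { a, b }ᶜ
  — 6 sets.
Iteration 2 (1 new):
  { b, c }  = { c } ∪ { b }
  — 7 sets.
Iteration 3 adds 1:
  { a }  = { b, c }ᶜ
  — 8 sets.
Iteration 4 adds nothing — fixpoint reached.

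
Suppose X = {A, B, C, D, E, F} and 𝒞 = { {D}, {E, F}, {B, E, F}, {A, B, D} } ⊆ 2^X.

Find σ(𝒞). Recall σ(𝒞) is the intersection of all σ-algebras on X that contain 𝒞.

|σ(𝒞)| = 32.  σ(𝒞) = { {}, {A}, {B}, {C}, {D}, {A, B}, {A, C}, {A, D}, {B, C}, {B, D}, {C, D}, {E, F}, {A, B, C}, {A, B, D}, {A, C, D}, {A, E, F}, {B, C, D}, {B, E, F}, {C, E, F}, {D, E, F}, {A, B, C, D}, {A, B, E, F}, {A, C, E, F}, {A, D, E, F}, {B, C, E, F}, {B, D, E, F}, {C, D, E, F}, {A, B, C, E, F}, {A, B, D, E, F}, {A, C, D, E, F}, {B, C, D, E, F}, X }

Trace:
Start: 𝒞 ∪ {∅, X} = { {}, {D}, {E, F}, {A, B, D}, {B, E, F}, X }.
Pass 1. New:
  {A, C, D}  = complement {B, E, F}
  {C, E, F}  = complement {A, B, D}
  {D, E, F}  = {E, F} ∪ {D}
  {A, B, C, D}  = complement {E, F}
  {B, D, E, F}  = {D} ∪ {B, E, F}
  {A, B, C, E, F}  = complement {D}
  {A, B, D, E, F}  = {E, F} ∪ {A, B, D}
  [13 total]
Pass 2. New:
  {C}  = complement {A, B, D, E, F}
  {A, C}  = complement {B, D, E, F}
  {A, B, C}  = complement {D, E, F}
  {B, C, E, F}  = {B, E, F} ∪ {C, E, F}
  {C, D, E, F}  = {C, E, F} ∪ {D}
  {A, C, D, E, F}  = {E, F} ∪ {A, C, D}
  {B, C, D, E, F}  = {B, D, E, F} ∪ {C, E, F}
  [20 total]
Pass 3 (6 new):
  {A}  = complement {B, C, D, E, F}
  {B}  = complement {A, C, D, E, F}
  {A, B}  = complement {C, D, E, F}
  {A, D}  = complement {B, C, E, F}
  {C, D}  = {C} ∪ {D}
  {A, C, E, F}  = {E, F} ∪ {A, C}
  [26 total]
Pass 4. New:
  {B, C}  = {B} ∪ {C}
  {B, D}  = complement {A, C, E, F}
  {A, E, F}  = {E, F} ∪ {A}
  {B, C, D}  = {C, D} ∪ {B}
  {A, B, E, F}  = complement {C, D}
  {A, D, E, F}  = {E, F} ∪ {A, D}
  [32 total]
Pass 5: no new sets; the family is a σ-algebra.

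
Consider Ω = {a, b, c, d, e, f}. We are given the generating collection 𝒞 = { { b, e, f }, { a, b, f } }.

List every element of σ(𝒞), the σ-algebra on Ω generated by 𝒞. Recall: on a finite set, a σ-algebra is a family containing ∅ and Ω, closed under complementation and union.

σ(𝒞) (16 sets): { ∅, { a }, { e }, { a, e }, { b, f }, { c, d }, { a, b, f }, { a, c, d }, { b, e, f }, { c, d, e }, { a, b, e, f }, { a, c, d, e }, { b, c, d, f }, { a, b, c, d, f }, { b, c, d, e, f }, Ω }

Check:
Seed the family with 𝒞 together with ∅ and Ω: { ∅, { a, b, f }, { b, e, f }, Ω }.
Iteration 1: 3 new —
  { a, c, d }  = complement { b, e, f }
  { c, d, e }  = complement { a, b, f }
  { a, b, e, f }  = { b, e, f } ∪ { a, b, f }
Iteration 2: +4 →
  { c, d }  = complement { a, b, e, f }
  { a, c, d, e }  = { c, d, e } ∪ { a, c, d }
  { a, b, c, d, f }  = { a, c, d } ∪ { a, b, f }
  { b, c, d, e, f }  = { c, d, e } ∪ { b, e, f }
Iteration 3 (3 new):
  { a }  = complement { b, c, d, e, f }
  { e }  = complement { a, b, c, d, f }
  { b, f }  = complement { a, c, d, e }
Iteration 4: +2 →
  { a, e }  = { e } ∪ { a }
  { b, c, d, f }  = { c, d } ∪ { b, f }
Iteration 5 adds nothing — fixpoint reached.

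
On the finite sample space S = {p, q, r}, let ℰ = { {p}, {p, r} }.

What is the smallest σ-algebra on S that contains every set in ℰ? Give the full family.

Answer: σ(ℰ) = { {}, {p}, {q}, {r}, {p, q}, {p, r}, {q, r}, S }

Derivation:
Initial family (4 sets): { {}, {p}, {p, r}, S }.
Pass 1 (2 new):
  {q}  = ᶜ of {p, r}
  {q, r}  = ᶜ of {p}
  — 6 sets.
Pass 2 (1 new):
  {p, q}  = {q} ∪ {p}
  — 7 sets.
Pass 3 (1 new):
  {r}  = ᶜ of {p, q}
  — 8 sets.
Pass 4: closed — nothing new.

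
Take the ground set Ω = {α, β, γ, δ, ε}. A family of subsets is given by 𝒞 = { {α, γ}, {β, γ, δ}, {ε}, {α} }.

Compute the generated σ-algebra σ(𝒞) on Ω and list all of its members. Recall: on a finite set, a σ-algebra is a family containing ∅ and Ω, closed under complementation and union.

σ(𝒞) = { {}, {α}, {γ}, {ε}, {α, γ}, {α, ε}, {β, δ}, {γ, ε}, {α, β, δ}, {α, γ, ε}, {β, γ, δ}, {β, δ, ε}, {α, β, γ, δ}, {α, β, δ, ε}, {β, γ, δ, ε}, Ω }

Check:
Seed the family with 𝒞 together with ∅ and Ω: { {}, {α}, {ε}, {α, γ}, {β, γ, δ}, Ω }.
Pass 1 adds 5:
  {α, ε}  = {β, γ, δ}ᶜ
  {α, γ, ε}  = {α, γ} ∪ {ε}
  {β, δ, ε}  = {α, γ}ᶜ
  {α, β, γ, δ}  = {ε}ᶜ
  {β, γ, δ, ε}  = {α}ᶜ
  |family| = 11
Pass 2: 2 new —
  {β, δ}  = {α, γ, ε}ᶜ
  {α, β, δ, ε}  = {α, ε} ∪ {β, δ, ε}
  |family| = 13
Pass 3: 2 new —
  {γ}  = {α, β, δ, ε}ᶜ
  {α, β, δ}  = {β, δ} ∪ {α}
  |family| = 15
Pass 4 adds 1:
  {γ, ε}  = {α, β, δ}ᶜ
  |family| = 16
Pass 5 adds nothing — fixpoint reached.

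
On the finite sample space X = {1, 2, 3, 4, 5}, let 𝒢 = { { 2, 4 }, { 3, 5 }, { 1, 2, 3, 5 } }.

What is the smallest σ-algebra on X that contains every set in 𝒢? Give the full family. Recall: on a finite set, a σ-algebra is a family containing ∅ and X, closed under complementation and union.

Take S₀ = 𝒢 ∪ {∅, X} = { {  }, { 2, 4 }, { 3, 5 }, { 1, 2, 3, 5 }, X }.
Iteration 1: 4 new —
  { 4 }  = ᶜ of { 1, 2, 3, 5 }
  { 1, 2, 4 }  = ᶜ of { 3, 5 }
  { 1, 3, 5 }  = ᶜ of { 2, 4 }
  { 2, 3, 4, 5 }  = { 3, 5 } ∪ { 2, 4 }
  [9 total]
Iteration 2: 3 new —
  { 1 }  = ᶜ of { 2, 3, 4, 5 }
  { 3, 4, 5 }  = { 4 } ∪ { 3, 5 }
  { 1, 3, 4, 5 }  = { 1, 3, 5 } ∪ { 4 }
  [12 total]
Iteration 3 (3 new):
  { 2 }  = ᶜ of { 1, 3, 4, 5 }
  { 1, 2 }  = ᶜ of { 3, 4, 5 }
  { 1, 4 }  = { 4 } ∪ { 1 }
  [15 total]
Iteration 4 (1 new):
  { 2, 3, 5 }  = ᶜ of { 1, 4 }
  [16 total]
Iteration 5: no new sets; the family is a σ-algebra.

σ(𝒢) = { {  }, { 1 }, { 2 }, { 4 }, { 1, 2 }, { 1, 4 }, { 2, 4 }, { 3, 5 }, { 1, 2, 4 }, { 1, 3, 5 }, { 2, 3, 5 }, { 3, 4, 5 }, { 1, 2, 3, 5 }, { 1, 3, 4, 5 }, { 2, 3, 4, 5 }, X }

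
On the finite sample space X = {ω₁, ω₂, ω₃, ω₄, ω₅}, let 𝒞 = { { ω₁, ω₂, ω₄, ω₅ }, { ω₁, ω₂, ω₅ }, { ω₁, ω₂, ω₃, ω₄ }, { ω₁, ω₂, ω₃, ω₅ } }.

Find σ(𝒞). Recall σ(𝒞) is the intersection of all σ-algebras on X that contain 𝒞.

Take S₀ = 𝒞 ∪ {∅, X} = { {}, { ω₁, ω₂, ω₅ }, { ω₁, ω₂, ω₃, ω₄ }, { ω₁, ω₂, ω₃, ω₅ }, { ω₁, ω₂, ω₄, ω₅ }, X }.
Step 1 (4 new):
  { ω₃ }  = X∖{ ω₁, ω₂, ω₄, ω₅ }
  { ω₄ }  = X∖{ ω₁, ω₂, ω₃, ω₅ }
  { ω₅ }  = X∖{ ω₁, ω₂, ω₃, ω₄ }
  { ω₃, ω₄ }  = X∖{ ω₁, ω₂, ω₅ }
  — 10 sets.
Step 2. New:
  { ω₃, ω₅ }  = { ω₅ } ∪ { ω₃ }
  { ω₄, ω₅ }  = { ω₅ } ∪ { ω₄ }
  { ω₃, ω₄, ω₅ }  = { ω₃, ω₄ } ∪ { ω₅ }
  — 13 sets.
Step 3: +3 →
  { ω₁, ω₂ }  = X∖{ ω₃, ω₄, ω₅ }
  { ω₁, ω₂, ω₃ }  = X∖{ ω₄, ω₅ }
  { ω₁, ω₂, ω₄ }  = X∖{ ω₃, ω₅ }
  — 16 sets.
After Step 4 the family is unchanged; done.

|σ(𝒞)| = 16.  σ(𝒞) = { {}, { ω₃ }, { ω₄ }, { ω₅ }, { ω₁, ω₂ }, { ω₃, ω₄ }, { ω₃, ω₅ }, { ω₄, ω₅ }, { ω₁, ω₂, ω₃ }, { ω₁, ω₂, ω₄ }, { ω₁, ω₂, ω₅ }, { ω₃, ω₄, ω₅ }, { ω₁, ω₂, ω₃, ω₄ }, { ω₁, ω₂, ω₃, ω₅ }, { ω₁, ω₂, ω₄, ω₅ }, X }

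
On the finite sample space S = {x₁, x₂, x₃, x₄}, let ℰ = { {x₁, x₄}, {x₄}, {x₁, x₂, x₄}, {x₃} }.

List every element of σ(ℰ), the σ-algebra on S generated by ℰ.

Take S₀ = ℰ ∪ {∅, S} = { {}, {x₃}, {x₄}, {x₁, x₄}, {x₁, x₂, x₄}, S }.
Pass 1 adds 4:
  {x₂, x₃}  = S∖{x₁, x₄}
  {x₃, x₄}  = {x₃} ∪ {x₄}
  {x₁, x₂, x₃}  = S∖{x₄}
  {x₁, x₃, x₄}  = {x₃} ∪ {x₁, x₄}
  [10 total]
Pass 2 adds 3:
  {x₂}  = S∖{x₁, x₃, x₄}
  {x₁, x₂}  = S∖{x₃, x₄}
  {x₂, x₃, x₄}  = {x₃, x₄} ∪ {x₂, x₃}
  [13 total]
Pass 3: 2 new —
  {x₁}  = S∖{x₂, x₃, x₄}
  {x₂, x₄}  = {x₄} ∪ {x₂}
  [15 total]
Pass 4: 1 new —
  {x₁, x₃}  = S∖{x₂, x₄}
  [16 total]
Pass 5: no new sets; the family is a σ-algebra.

Therefore σ(ℰ) = { {}, {x₁}, {x₂}, {x₃}, {x₄}, {x₁, x₂}, {x₁, x₃}, {x₁, x₄}, {x₂, x₃}, {x₂, x₄}, {x₃, x₄}, {x₁, x₂, x₃}, {x₁, x₂, x₄}, {x₁, x₃, x₄}, {x₂, x₃, x₄}, S } (|σ(ℰ)| = 16).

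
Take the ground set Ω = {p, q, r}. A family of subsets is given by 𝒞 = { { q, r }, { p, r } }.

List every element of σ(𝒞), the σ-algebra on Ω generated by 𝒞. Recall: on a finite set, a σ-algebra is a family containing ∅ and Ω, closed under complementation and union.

σ(𝒞) (8 sets): { {}, { p }, { q }, { r }, { p, q }, { p, r }, { q, r }, Ω }

Trace:
Take S₀ = 𝒞 ∪ {∅, Ω} = { {}, { p, r }, { q, r }, Ω }.
Step 1: 2 new —
  { p }  = { q, r }ᶜ
  { q }  = { p, r }ᶜ
  |family| = 6
Step 2. New:
  { p, q }  = { q } ∪ { p }
  |family| = 7
Step 3: +1 →
  { r }  = { p, q }ᶜ
  |family| = 8
Step 4: stable.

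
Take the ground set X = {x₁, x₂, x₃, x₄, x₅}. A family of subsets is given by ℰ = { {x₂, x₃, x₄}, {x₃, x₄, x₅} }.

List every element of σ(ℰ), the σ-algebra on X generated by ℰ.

|σ(ℰ)| = 16.  σ(ℰ) = { ∅, {x₁}, {x₂}, {x₅}, {x₁, x₂}, {x₁, x₅}, {x₂, x₅}, {x₃, x₄}, {x₁, x₂, x₅}, {x₁, x₃, x₄}, {x₂, x₃, x₄}, {x₃, x₄, x₅}, {x₁, x₂, x₃, x₄}, {x₁, x₃, x₄, x₅}, {x₂, x₃, x₄, x₅}, X }

Check:
Take S₀ = ℰ ∪ {∅, X} = { ∅, {x₂, x₃, x₄}, {x₃, x₄, x₅}, X }.
Step 1: +3 →
  {x₁, x₂}  = complement {x₃, x₄, x₅}
  {x₁, x₅}  = complement {x₂, x₃, x₄}
  {x₂, x₃, x₄, x₅}  = {x₂, x₃, x₄} ∪ {x₃, x₄, x₅}
  [7 total]
Step 2 (4 new):
  {x₁}  = complement {x₂, x₃, x₄, x₅}
  {x₁, x₂, x₅}  = {x₁, x₂} ∪ {x₁, x₅}
  {x₁, x₂, x₃, x₄}  = {x₂, x₃, x₄} ∪ {x₁, x₂}
  {x₁, x₃, x₄, x₅}  = {x₃, x₄, x₅} ∪ {x₁, x₅}
  [11 total]
Step 3: 3 new —
  {x₂}  = complement {x₁, x₃, x₄, x₅}
  {x₅}  = complement {x₁, x₂, x₃, x₄}
  {x₃, x₄}  = complement {x₁, x₂, x₅}
  [14 total]
Step 4 adds 2:
  {x₂, x₅}  = {x₂} ∪ {x₅}
  {x₁, x₃, x₄}  = {x₃, x₄} ∪ {x₁}
  [16 total]
Step 5: closed — nothing new.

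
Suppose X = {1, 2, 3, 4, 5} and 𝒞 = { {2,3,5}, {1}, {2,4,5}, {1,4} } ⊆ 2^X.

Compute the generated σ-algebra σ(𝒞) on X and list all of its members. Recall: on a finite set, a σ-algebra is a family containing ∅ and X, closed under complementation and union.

Seed the family with 𝒞 together with ∅ and X: { {}, {1}, {1,4}, {2,3,5}, {2,4,5}, X }.
Round 1: 4 new —
  {1,3}  = X∖{2,4,5}
  {1,2,3,5}  = {2,3,5} ∪ {1}
  {1,2,4,5}  = {1,4} ∪ {2,4,5}
  {2,3,4,5}  = X∖{1}
  |family| = 10
Round 2 adds 3:
  {3}  = X∖{1,2,4,5}
  {4}  = X∖{1,2,3,5}
  {1,3,4}  = {1,4} ∪ {1,3}
  |family| = 13
Round 3: +2 →
  {2,5}  = X∖{1,3,4}
  {3,4}  = {3} ∪ {4}
  |family| = 15
Round 4 (1 new):
  {1,2,5}  = X∖{3,4}
  |family| = 16
After Round 5 the family is unchanged; done.

Hence σ(𝒞) has 16 members: { {}, {1}, {3}, {4}, {1,3}, {1,4}, {2,5}, {3,4}, {1,2,5}, {1,3,4}, {2,3,5}, {2,4,5}, {1,2,3,5}, {1,2,4,5}, {2,3,4,5}, X }.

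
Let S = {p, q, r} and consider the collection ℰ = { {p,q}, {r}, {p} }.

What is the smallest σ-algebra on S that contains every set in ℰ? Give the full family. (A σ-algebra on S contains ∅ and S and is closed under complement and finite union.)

Start: ℰ ∪ {∅, S} = { ∅, {p}, {r}, {p,q}, S }.
Iteration 1 adds 2:
  {p,r}  = {r} ∪ {p}
  {q,r}  = ᶜ of {p}
Iteration 2: 1 new —
  {q}  = ᶜ of {p,r}
Iteration 3: closed — nothing new.

|σ(ℰ)| = 8.  σ(ℰ) = { ∅, {p}, {q}, {r}, {p,q}, {p,r}, {q,r}, S }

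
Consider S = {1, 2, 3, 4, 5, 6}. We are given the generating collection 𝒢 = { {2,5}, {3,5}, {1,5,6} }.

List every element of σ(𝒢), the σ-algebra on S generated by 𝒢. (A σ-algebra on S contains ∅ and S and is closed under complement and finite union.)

Answer: σ(𝒢) = { {}, {2}, {3}, {4}, {5}, {1,6}, {2,3}, {2,4}, {2,5}, {3,4}, {3,5}, {4,5}, {1,2,6}, {1,3,6}, {1,4,6}, {1,5,6}, {2,3,4}, {2,3,5}, {2,4,5}, {3,4,5}, {1,2,3,6}, {1,2,4,6}, {1,2,5,6}, {1,3,4,6}, {1,3,5,6}, {1,4,5,6}, {2,3,4,5}, {1,2,3,4,6}, {1,2,3,5,6}, {1,2,4,5,6}, {1,3,4,5,6}, S }

Derivation:
Begin from { {}, {2,5}, {3,5}, {1,5,6}, S } (that is, 𝒢 plus ∅ and S).
Round 1: 6 new —
  {2,3,4}  = {1,5,6}ᶜ
  {2,3,5}  = {2,5} ∪ {3,5}
  {1,2,4,6}  = {3,5}ᶜ
  {1,2,5,6}  = {2,5} ∪ {1,5,6}
  {1,3,4,6}  = {2,5}ᶜ
  {1,3,5,6}  = {1,5,6} ∪ {3,5}
  [11 total]
Round 2: 8 new —
  {2,4}  = {1,3,5,6}ᶜ
  {3,4}  = {1,2,5,6}ᶜ
  {1,4,6}  = {2,3,5}ᶜ
  {2,3,4,5}  = {2,5} ∪ {2,3,4}
  {1,2,3,4,6}  = {2,3,4} ∪ {1,2,4,6}
  {1,2,3,5,6}  = {1,3,5,6} ∪ {2,5}
  {1,2,4,5,6}  = {2,5} ∪ {1,2,4,6}
  {1,3,4,5,6}  = {1,3,5,6} ∪ {1,3,4,6}
  [19 total]
Round 3. New:
  {2}  = {1,3,4,5,6}ᶜ
  {3}  = {1,2,4,5,6}ᶜ
  {4}  = {1,2,3,5,6}ᶜ
  {5}  = {1,2,3,4,6}ᶜ
  {1,6}  = {2,3,4,5}ᶜ
  {2,4,5}  = {2,5} ∪ {2,4}
  {3,4,5}  = {3,4} ∪ {3,5}
  {1,4,5,6}  = {1,4,6} ∪ {1,5,6}
  [27 total]
Round 4. New:
  {2,3}  = {1,4,5,6}ᶜ
  {4,5}  = {5} ∪ {4}
  {1,2,6}  = {3,4,5}ᶜ
  {1,3,6}  = {2,4,5}ᶜ
  [31 total]
Round 5 (1 new):
  {1,2,3,6}  = {4,5}ᶜ
  [32 total]
Round 6: stable.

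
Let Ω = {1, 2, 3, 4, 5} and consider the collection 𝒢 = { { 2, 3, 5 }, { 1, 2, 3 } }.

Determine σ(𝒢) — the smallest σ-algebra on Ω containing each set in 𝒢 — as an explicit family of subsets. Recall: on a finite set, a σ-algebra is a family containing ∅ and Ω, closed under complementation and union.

Begin from { {  }, { 1, 2, 3 }, { 2, 3, 5 }, Ω } (that is, 𝒢 plus ∅ and Ω).
Round 1: +3 →
  { 1, 4 }  = ᶜ of { 2, 3, 5 }
  { 4, 5 }  = ᶜ of { 1, 2, 3 }
  { 1, 2, 3, 5 }  = { 1, 2, 3 } ∪ { 2, 3, 5 }
Round 2. New:
  { 4 }  = ᶜ of { 1, 2, 3, 5 }
  { 1, 4, 5 }  = { 4, 5 } ∪ { 1, 4 }
  { 1, 2, 3, 4 }  = { 1, 2, 3 } ∪ { 1, 4 }
  { 2, 3, 4, 5 }  = { 4, 5 } ∪ { 2, 3, 5 }
Round 3. New:
  { 1 }  = ᶜ of { 2, 3, 4, 5 }
  { 5 }  = ᶜ of { 1, 2, 3, 4 }
  { 2, 3 }  = ᶜ of { 1, 4, 5 }
Round 4. New:
  { 1, 5 }  = { 5 } ∪ { 1 }
  { 2, 3, 4 }  = { 2, 3 } ∪ { 4 }
Round 5: already closed under ᶜ and ∪.

Therefore σ(𝒢) = { {  }, { 1 }, { 4 }, { 5 }, { 1, 4 }, { 1, 5 }, { 2, 3 }, { 4, 5 }, { 1, 2, 3 }, { 1, 4, 5 }, { 2, 3, 4 }, { 2, 3, 5 }, { 1, 2, 3, 4 }, { 1, 2, 3, 5 }, { 2, 3, 4, 5 }, Ω } (|σ(𝒢)| = 16).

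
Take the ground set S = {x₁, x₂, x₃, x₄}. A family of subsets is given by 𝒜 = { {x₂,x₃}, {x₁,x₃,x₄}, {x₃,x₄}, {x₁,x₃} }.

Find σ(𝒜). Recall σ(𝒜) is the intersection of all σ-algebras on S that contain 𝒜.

|σ(𝒜)| = 16.  σ(𝒜) = { {}, {x₁}, {x₂}, {x₃}, {x₄}, {x₁,x₂}, {x₁,x₃}, {x₁,x₄}, {x₂,x₃}, {x₂,x₄}, {x₃,x₄}, {x₁,x₂,x₃}, {x₁,x₂,x₄}, {x₁,x₃,x₄}, {x₂,x₃,x₄}, S }

Derivation:
Initial family (6 sets): { {}, {x₁,x₃}, {x₂,x₃}, {x₃,x₄}, {x₁,x₃,x₄}, S }.
Pass 1: 6 new —
  {x₂}  = ᶜ of {x₁,x₃,x₄}
  {x₁,x₂}  = ᶜ of {x₃,x₄}
  {x₁,x₄}  = ᶜ of {x₂,x₃}
  {x₂,x₄}  = ᶜ of {x₁,x₃}
  {x₁,x₂,x₃}  = {x₂,x₃} ∪ {x₁,x₃}
  {x₂,x₃,x₄}  = {x₃,x₄} ∪ {x₂,x₃}
  — 12 sets.
Pass 2. New:
  {x₁}  = ᶜ of {x₂,x₃,x₄}
  {x₄}  = ᶜ of {x₁,x₂,x₃}
  {x₁,x₂,x₄}  = {x₁,x₂} ∪ {x₁,x₄}
  — 15 sets.
Pass 3 (1 new):
  {x₃}  = ᶜ of {x₁,x₂,x₄}
  — 16 sets.
Pass 4: stable.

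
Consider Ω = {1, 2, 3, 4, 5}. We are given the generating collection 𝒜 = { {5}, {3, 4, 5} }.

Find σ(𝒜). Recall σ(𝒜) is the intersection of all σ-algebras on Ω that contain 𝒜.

σ(𝒜) (8 sets): { ∅, {5}, {1, 2}, {3, 4}, {1, 2, 5}, {3, 4, 5}, {1, 2, 3, 4}, Ω }

Derivation:
Initial family (4 sets): { ∅, {5}, {3, 4, 5}, Ω }.
Iteration 1: 2 new —
  {1, 2}  = Ω∖{3, 4, 5}
  {1, 2, 3, 4}  = Ω∖{5}
  — 6 sets.
Iteration 2 (1 new):
  {1, 2, 5}  = {1, 2} ∪ {5}
  — 7 sets.
Iteration 3: 1 new —
  {3, 4}  = Ω∖{1, 2, 5}
  — 8 sets.
Iteration 4: already closed under ᶜ and ∪.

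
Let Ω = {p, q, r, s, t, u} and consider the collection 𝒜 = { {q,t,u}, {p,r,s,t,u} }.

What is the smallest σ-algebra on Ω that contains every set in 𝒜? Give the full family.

Take S₀ = 𝒜 ∪ {∅, Ω} = { {}, {q,t,u}, {p,r,s,t,u}, Ω }.
Step 1 (2 new):
  {q}  = {p,r,s,t,u}ᶜ
  {p,r,s}  = {q,t,u}ᶜ
  |family| = 6
Step 2 (1 new):
  {p,q,r,s}  = {p,r,s} ∪ {q}
  |family| = 7
Step 3: 1 new —
  {t,u}  = {p,q,r,s}ᶜ
  |family| = 8
Step 4 adds nothing — fixpoint reached.

Therefore σ(𝒜) = { {}, {q}, {t,u}, {p,r,s}, {q,t,u}, {p,q,r,s}, {p,r,s,t,u}, Ω } (|σ(𝒜)| = 8).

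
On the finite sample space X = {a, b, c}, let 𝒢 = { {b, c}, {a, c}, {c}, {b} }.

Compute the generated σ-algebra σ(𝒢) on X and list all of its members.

Start: 𝒢 ∪ {∅, X} = { {}, {b}, {c}, {a, c}, {b, c}, X }.
Round 1: +2 →
  {a}  = X∖{b, c}
  {a, b}  = X∖{c}
  (now 8)
Round 2: stable.

|σ(𝒢)| = 8.  σ(𝒢) = { {}, {a}, {b}, {c}, {a, b}, {a, c}, {b, c}, X }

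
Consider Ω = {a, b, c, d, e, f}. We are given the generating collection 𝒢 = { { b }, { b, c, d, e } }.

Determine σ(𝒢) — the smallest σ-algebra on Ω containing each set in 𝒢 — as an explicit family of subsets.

Answer: σ(𝒢) = { {}, { b }, { a, f }, { a, b, f }, { c, d, e }, { b, c, d, e }, { a, c, d, e, f }, Ω }

Working:
Initial family (4 sets): { {}, { b }, { b, c, d, e }, Ω }.
Round 1: +2 →
  { a, f }  = Ω∖{ b, c, d, e }
  { a, c, d, e, f }  = Ω∖{ b }
  — 6 sets.
Round 2: +1 →
  { a, b, f }  = { a, f } ∪ { b }
  — 7 sets.
Round 3: 1 new —
  { c, d, e }  = Ω∖{ a, b, f }
  — 8 sets.
Round 4: already closed under ᶜ and ∪.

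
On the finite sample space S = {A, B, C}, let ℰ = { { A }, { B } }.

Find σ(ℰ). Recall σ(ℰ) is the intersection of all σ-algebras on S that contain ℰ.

Answer: σ(ℰ) = { {  }, { A }, { B }, { C }, { A, B }, { A, C }, { B, C }, S }

Check:
Initial family (4 sets): { {  }, { A }, { B }, S }.
Round 1 adds 3:
  { A, B }  = { A } ∪ { B }
  { A, C }  = { B }ᶜ
  { B, C }  = { A }ᶜ
  [7 total]
Round 2. New:
  { C }  = { A, B }ᶜ
  [8 total]
After Round 3 the family is unchanged; done.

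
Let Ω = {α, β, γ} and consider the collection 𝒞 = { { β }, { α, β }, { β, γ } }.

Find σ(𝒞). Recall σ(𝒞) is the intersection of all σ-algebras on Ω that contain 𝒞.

σ(𝒞) (8 sets): { {}, { α }, { β }, { γ }, { α, β }, { α, γ }, { β, γ }, Ω }

Trace:
Take S₀ = 𝒞 ∪ {∅, Ω} = { {}, { β }, { α, β }, { β, γ }, Ω }.
Iteration 1: +3 →
  { α }  = Ω∖{ β, γ }
  { γ }  = Ω∖{ α, β }
  { α, γ }  = Ω∖{ β }
  (now 8)
Iteration 2: closed — nothing new.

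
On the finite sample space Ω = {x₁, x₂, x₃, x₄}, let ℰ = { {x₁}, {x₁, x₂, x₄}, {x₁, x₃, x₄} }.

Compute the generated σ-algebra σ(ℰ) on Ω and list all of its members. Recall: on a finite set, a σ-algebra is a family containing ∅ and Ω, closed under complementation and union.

Initial family (5 sets): { ∅, {x₁}, {x₁, x₂, x₄}, {x₁, x₃, x₄}, Ω }.
Round 1 (3 new):
  {x₂}  = Ω∖{x₁, x₃, x₄}
  {x₃}  = Ω∖{x₁, x₂, x₄}
  {x₂, x₃, x₄}  = Ω∖{x₁}
Round 2 (3 new):
  {x₁, x₂}  = {x₂} ∪ {x₁}
  {x₁, x₃}  = {x₃} ∪ {x₁}
  {x₂, x₃}  = {x₃} ∪ {x₂}
Round 3 adds 4:
  {x₁, x₄}  = Ω∖{x₂, x₃}
  {x₂, x₄}  = Ω∖{x₁, x₃}
  {x₃, x₄}  = Ω∖{x₁, x₂}
  {x₁, x₂, x₃}  = {x₃} ∪ {x₁, x₂}
Round 4. New:
  {x₄}  = Ω∖{x₁, x₂, x₃}
Round 5: stable.

Hence σ(ℰ) has 16 members: { ∅, {x₁}, {x₂}, {x₃}, {x₄}, {x₁, x₂}, {x₁, x₃}, {x₁, x₄}, {x₂, x₃}, {x₂, x₄}, {x₃, x₄}, {x₁, x₂, x₃}, {x₁, x₂, x₄}, {x₁, x₃, x₄}, {x₂, x₃, x₄}, Ω }.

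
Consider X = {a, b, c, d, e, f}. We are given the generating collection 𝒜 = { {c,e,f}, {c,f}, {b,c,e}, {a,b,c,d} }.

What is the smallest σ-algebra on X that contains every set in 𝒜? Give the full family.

Seed the family with 𝒜 together with ∅ and X: { {}, {c,f}, {b,c,e}, {c,e,f}, {a,b,c,d}, X }.
Round 1 (7 new):
  {e,f}  = ᶜ of {a,b,c,d}
  {a,b,d}  = ᶜ of {c,e,f}
  {a,d,f}  = ᶜ of {b,c,e}
  {a,b,d,e}  = ᶜ of {c,f}
  {b,c,e,f}  = {b,c,e} ∪ {c,f}
  {a,b,c,d,e}  = {b,c,e} ∪ {a,b,c,d}
  {a,b,c,d,f}  = {c,f} ∪ {a,b,c,d}
  |family| = 13
Round 2. New:
  {e}  = ᶜ of {a,b,c,d,f}
  {f}  = ᶜ of {a,b,c,d,e}
  {a,d}  = ᶜ of {b,c,e,f}
  {a,b,d,f}  = {a,d,f} ∪ {a,b,d}
  {a,c,d,f}  = {a,d,f} ∪ {c,f}
  {a,d,e,f}  = {e,f} ∪ {a,d,f}
  {a,b,d,e,f}  = {e,f} ∪ {a,b,d,e}
  {a,c,d,e,f}  = {a,d,f} ∪ {c,e,f}
  |family| = 21
Round 3. New:
  {b}  = ᶜ of {a,c,d,e,f}
  {c}  = ᶜ of {a,b,d,e,f}
  {b,c}  = ᶜ of {a,d,e,f}
  {b,e}  = ᶜ of {a,c,d,f}
  {c,e}  = ᶜ of {a,b,d,f}
  {a,d,e}  = {a,d} ∪ {e}
  |family| = 27
Round 4. New:
  {b,f}  = {b} ∪ {f}
  {a,c,d}  = {c} ∪ {a,d}
  {b,c,f}  = ᶜ of {a,d,e}
  {b,e,f}  = {b,e} ∪ {e,f}
  {a,c,d,e}  = {a,d,e} ∪ {c}
  |family| = 32
Round 5: closed — nothing new.

Hence σ(𝒜) has 32 members: { {}, {b}, {c}, {e}, {f}, {a,d}, {b,c}, {b,e}, {b,f}, {c,e}, {c,f}, {e,f}, {a,b,d}, {a,c,d}, {a,d,e}, {a,d,f}, {b,c,e}, {b,c,f}, {b,e,f}, {c,e,f}, {a,b,c,d}, {a,b,d,e}, {a,b,d,f}, {a,c,d,e}, {a,c,d,f}, {a,d,e,f}, {b,c,e,f}, {a,b,c,d,e}, {a,b,c,d,f}, {a,b,d,e,f}, {a,c,d,e,f}, X }.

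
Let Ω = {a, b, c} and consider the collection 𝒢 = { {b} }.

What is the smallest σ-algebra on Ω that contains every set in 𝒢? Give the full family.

Answer: σ(𝒢) = { ∅, {b}, {a, c}, Ω }

Working:
Begin from { ∅, {b}, Ω } (that is, 𝒢 plus ∅ and Ω).
Step 1: +1 →
  {a, c}  = {b}ᶜ
  |family| = 4
Step 2: stable.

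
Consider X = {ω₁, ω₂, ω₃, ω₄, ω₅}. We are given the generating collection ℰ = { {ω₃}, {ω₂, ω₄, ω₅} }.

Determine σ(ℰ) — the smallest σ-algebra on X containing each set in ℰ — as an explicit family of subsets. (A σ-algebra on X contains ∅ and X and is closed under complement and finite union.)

|σ(ℰ)| = 8.  σ(ℰ) = { ∅, {ω₁}, {ω₃}, {ω₁, ω₃}, {ω₂, ω₄, ω₅}, {ω₁, ω₂, ω₄, ω₅}, {ω₂, ω₃, ω₄, ω₅}, X }

Trace:
Seed the family with ℰ together with ∅ and X: { ∅, {ω₃}, {ω₂, ω₄, ω₅}, X }.
Step 1: +3 →
  {ω₁, ω₃}  = ᶜ of {ω₂, ω₄, ω₅}
  {ω₁, ω₂, ω₄, ω₅}  = ᶜ of {ω₃}
  {ω₂, ω₃, ω₄, ω₅}  = {ω₃} ∪ {ω₂, ω₄, ω₅}
Step 2 adds 1:
  {ω₁}  = ᶜ of {ω₂, ω₃, ω₄, ω₅}
Step 3 adds nothing — fixpoint reached.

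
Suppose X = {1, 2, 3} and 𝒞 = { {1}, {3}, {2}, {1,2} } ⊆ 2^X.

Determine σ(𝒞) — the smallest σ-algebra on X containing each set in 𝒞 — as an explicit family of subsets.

σ(𝒞) (8 sets): { {}, {1}, {2}, {3}, {1,2}, {1,3}, {2,3}, X }

Derivation:
Seed the family with 𝒞 together with ∅ and X: { {}, {1}, {2}, {3}, {1,2}, X }.
Pass 1. New:
  {1,3}  = ᶜ of {2}
  {2,3}  = ᶜ of {1}
  |family| = 8
Pass 2 adds nothing — fixpoint reached.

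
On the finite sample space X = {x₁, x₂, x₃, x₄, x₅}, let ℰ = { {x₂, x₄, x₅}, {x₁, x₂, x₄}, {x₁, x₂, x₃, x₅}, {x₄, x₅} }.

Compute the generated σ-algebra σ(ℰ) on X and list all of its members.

Begin from { {}, {x₄, x₅}, {x₁, x₂, x₄}, {x₂, x₄, x₅}, {x₁, x₂, x₃, x₅}, X } (that is, ℰ plus ∅ and X).
Iteration 1. New:
  {x₄}  = X∖{x₁, x₂, x₃, x₅}
  {x₁, x₃}  = X∖{x₂, x₄, x₅}
  {x₃, x₅}  = X∖{x₁, x₂, x₄}
  {x₁, x₂, x₃}  = X∖{x₄, x₅}
  {x₁, x₂, x₄, x₅}  = {x₄, x₅} ∪ {x₁, x₂, x₄}
  (now 11)
Iteration 2 (7 new):
  {x₃}  = X∖{x₁, x₂, x₄, x₅}
  {x₁, x₃, x₄}  = {x₁, x₃} ∪ {x₄}
  {x₁, x₃, x₅}  = {x₁, x₃} ∪ {x₃, x₅}
  {x₃, x₄, x₅}  = {x₄, x₅} ∪ {x₃, x₅}
  {x₁, x₂, x₃, x₄}  = {x₁, x₂, x₃} ∪ {x₁, x₂, x₄}
  {x₁, x₃, x₄, x₅}  = {x₄, x₅} ∪ {x₁, x₃}
  {x₂, x₃, x₄, x₅}  = {x₃, x₅} ∪ {x₂, x₄, x₅}
  (now 18)
Iteration 3 (7 new):
  {x₁}  = X∖{x₂, x₃, x₄, x₅}
  {x₂}  = X∖{x₁, x₃, x₄, x₅}
  {x₅}  = X∖{x₁, x₂, x₃, x₄}
  {x₁, x₂}  = X∖{x₃, x₄, x₅}
  {x₂, x₄}  = X∖{x₁, x₃, x₅}
  {x₂, x₅}  = X∖{x₁, x₃, x₄}
  {x₃, x₄}  = {x₃} ∪ {x₄}
  (now 25)
Iteration 4 adds 7:
  {x₁, x₄}  = {x₄} ∪ {x₁}
  {x₁, x₅}  = {x₅} ∪ {x₁}
  {x₂, x₃}  = {x₂} ∪ {x₃}
  {x₁, x₂, x₅}  = X∖{x₃, x₄}
  {x₁, x₄, x₅}  = {x₄, x₅} ∪ {x₁}
  {x₂, x₃, x₄}  = {x₃, x₄} ∪ {x₂}
  {x₂, x₃, x₅}  = {x₂, x₅} ∪ {x₃}
  (now 32)
Iteration 5: no new sets; the family is a σ-algebra.

Hence σ(ℰ) has 32 members: { {}, {x₁}, {x₂}, {x₃}, {x₄}, {x₅}, {x₁, x₂}, {x₁, x₃}, {x₁, x₄}, {x₁, x₅}, {x₂, x₃}, {x₂, x₄}, {x₂, x₅}, {x₃, x₄}, {x₃, x₅}, {x₄, x₅}, {x₁, x₂, x₃}, {x₁, x₂, x₄}, {x₁, x₂, x₅}, {x₁, x₃, x₄}, {x₁, x₃, x₅}, {x₁, x₄, x₅}, {x₂, x₃, x₄}, {x₂, x₃, x₅}, {x₂, x₄, x₅}, {x₃, x₄, x₅}, {x₁, x₂, x₃, x₄}, {x₁, x₂, x₃, x₅}, {x₁, x₂, x₄, x₅}, {x₁, x₃, x₄, x₅}, {x₂, x₃, x₄, x₅}, X }.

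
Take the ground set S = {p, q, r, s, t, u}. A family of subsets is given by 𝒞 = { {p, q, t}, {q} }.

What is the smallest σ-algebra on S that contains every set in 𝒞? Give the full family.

Answer: σ(𝒞) = { {}, {q}, {p, t}, {p, q, t}, {r, s, u}, {q, r, s, u}, {p, r, s, t, u}, S }

Trace:
Take S₀ = 𝒞 ∪ {∅, S} = { {}, {q}, {p, q, t}, S }.
Pass 1 (2 new):
  {r, s, u}  = {p, q, t}ᶜ
  {p, r, s, t, u}  = {q}ᶜ
  (now 6)
Pass 2: +1 →
  {q, r, s, u}  = {r, s, u} ∪ {q}
  (now 7)
Pass 3 adds 1:
  {p, t}  = {q, r, s, u}ᶜ
  (now 8)
Pass 4: closed — nothing new.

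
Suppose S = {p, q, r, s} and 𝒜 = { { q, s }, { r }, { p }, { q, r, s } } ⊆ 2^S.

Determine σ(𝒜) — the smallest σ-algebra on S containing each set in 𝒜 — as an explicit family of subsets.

Initial family (6 sets): { {  }, { p }, { r }, { q, s }, { q, r, s }, S }.
Round 1: 2 new —
  { p, r }  = ᶜ of { q, s }
  { p, q, s }  = ᶜ of { r }
  — 8 sets.
Round 2: already closed under ᶜ and ∪.

|σ(𝒜)| = 8.  σ(𝒜) = { {  }, { p }, { r }, { p, r }, { q, s }, { p, q, s }, { q, r, s }, S }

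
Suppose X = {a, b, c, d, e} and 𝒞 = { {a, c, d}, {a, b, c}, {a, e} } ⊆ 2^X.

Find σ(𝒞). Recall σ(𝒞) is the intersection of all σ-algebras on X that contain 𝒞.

Begin from { {}, {a, e}, {a, b, c}, {a, c, d}, X } (that is, 𝒞 plus ∅ and X).
Iteration 1 adds 6:
  {b, e}  = {a, c, d}ᶜ
  {d, e}  = {a, b, c}ᶜ
  {b, c, d}  = {a, e}ᶜ
  {a, b, c, d}  = {a, c, d} ∪ {a, b, c}
  {a, b, c, e}  = {a, b, c} ∪ {a, e}
  {a, c, d, e}  = {a, c, d} ∪ {a, e}
  (now 11)
Iteration 2: +7 →
  {b}  = {a, c, d, e}ᶜ
  {d}  = {a, b, c, e}ᶜ
  {e}  = {a, b, c, d}ᶜ
  {a, b, e}  = {b, e} ∪ {a, e}
  {a, d, e}  = {d, e} ∪ {a, e}
  {b, d, e}  = {b, e} ∪ {d, e}
  {b, c, d, e}  = {b, e} ∪ {b, c, d}
  (now 18)
Iteration 3: +6 →
  {a}  = {b, c, d, e}ᶜ
  {a, c}  = {b, d, e}ᶜ
  {b, c}  = {a, d, e}ᶜ
  {b, d}  = {d} ∪ {b}
  {c, d}  = {a, b, e}ᶜ
  {a, b, d, e}  = {d, e} ∪ {a, b, e}
  (now 24)
Iteration 4. New:
  {c}  = {a, b, d, e}ᶜ
  {a, b}  = {b} ∪ {a}
  {a, d}  = {d} ∪ {a}
  {a, b, d}  = {b, d} ∪ {a}
  {a, c, e}  = {b, d}ᶜ
  {b, c, e}  = {b, e} ∪ {b, c}
  {c, d, e}  = {c, d} ∪ {e}
  (now 31)
Iteration 5: 1 new —
  {c, e}  = {a, b, d}ᶜ
  (now 32)
Iteration 6: closed — nothing new.

|σ(𝒞)| = 32.  σ(𝒞) = { {}, {a}, {b}, {c}, {d}, {e}, {a, b}, {a, c}, {a, d}, {a, e}, {b, c}, {b, d}, {b, e}, {c, d}, {c, e}, {d, e}, {a, b, c}, {a, b, d}, {a, b, e}, {a, c, d}, {a, c, e}, {a, d, e}, {b, c, d}, {b, c, e}, {b, d, e}, {c, d, e}, {a, b, c, d}, {a, b, c, e}, {a, b, d, e}, {a, c, d, e}, {b, c, d, e}, X }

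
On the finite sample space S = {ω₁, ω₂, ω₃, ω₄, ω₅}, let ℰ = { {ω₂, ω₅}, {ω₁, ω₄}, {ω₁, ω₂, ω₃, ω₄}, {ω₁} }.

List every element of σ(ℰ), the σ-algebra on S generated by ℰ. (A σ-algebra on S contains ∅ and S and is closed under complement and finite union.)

Begin from { {}, {ω₁}, {ω₁, ω₄}, {ω₂, ω₅}, {ω₁, ω₂, ω₃, ω₄}, S } (that is, ℰ plus ∅ and S).
Iteration 1 adds 6:
  {ω₅}  = {ω₁, ω₂, ω₃, ω₄}ᶜ
  {ω₁, ω₂, ω₅}  = {ω₂, ω₅} ∪ {ω₁}
  {ω₁, ω₃, ω₄}  = {ω₂, ω₅}ᶜ
  {ω₂, ω₃, ω₅}  = {ω₁, ω₄}ᶜ
  {ω₁, ω₂, ω₄, ω₅}  = {ω₂, ω₅} ∪ {ω₁, ω₄}
  {ω₂, ω₃, ω₄, ω₅}  = {ω₁}ᶜ
  (now 12)
Iteration 2 adds 6:
  {ω₃}  = {ω₁, ω₂, ω₄, ω₅}ᶜ
  {ω₁, ω₅}  = {ω₅} ∪ {ω₁}
  {ω₃, ω₄}  = {ω₁, ω₂, ω₅}ᶜ
  {ω₁, ω₄, ω₅}  = {ω₅} ∪ {ω₁, ω₄}
  {ω₁, ω₂, ω₃, ω₅}  = {ω₁, ω₂, ω₅} ∪ {ω₂, ω₃, ω₅}
  {ω₁, ω₃, ω₄, ω₅}  = {ω₅} ∪ {ω₁, ω₃, ω₄}
  (now 18)
Iteration 3 adds 8:
  {ω₂}  = {ω₁, ω₃, ω₄, ω₅}ᶜ
  {ω₄}  = {ω₁, ω₂, ω₃, ω₅}ᶜ
  {ω₁, ω₃}  = {ω₃} ∪ {ω₁}
  {ω₂, ω₃}  = {ω₁, ω₄, ω₅}ᶜ
  {ω₃, ω₅}  = {ω₃} ∪ {ω₅}
  {ω₁, ω₃, ω₅}  = {ω₃} ∪ {ω₁, ω₅}
  {ω₂, ω₃, ω₄}  = {ω₁, ω₅}ᶜ
  {ω₃, ω₄, ω₅}  = {ω₃, ω₄} ∪ {ω₅}
  (now 26)
Iteration 4: 6 new —
  {ω₁, ω₂}  = {ω₃, ω₄, ω₅}ᶜ
  {ω₂, ω₄}  = {ω₁, ω₃, ω₅}ᶜ
  {ω₄, ω₅}  = {ω₅} ∪ {ω₄}
  {ω₁, ω₂, ω₃}  = {ω₂} ∪ {ω₁, ω₃}
  {ω₁, ω₂, ω₄}  = {ω₃, ω₅}ᶜ
  {ω₂, ω₄, ω₅}  = {ω₁, ω₃}ᶜ
  (now 32)
Iteration 5: closed — nothing new.

Hence σ(ℰ) has 32 members: { {}, {ω₁}, {ω₂}, {ω₃}, {ω₄}, {ω₅}, {ω₁, ω₂}, {ω₁, ω₃}, {ω₁, ω₄}, {ω₁, ω₅}, {ω₂, ω₃}, {ω₂, ω₄}, {ω₂, ω₅}, {ω₃, ω₄}, {ω₃, ω₅}, {ω₄, ω₅}, {ω₁, ω₂, ω₃}, {ω₁, ω₂, ω₄}, {ω₁, ω₂, ω₅}, {ω₁, ω₃, ω₄}, {ω₁, ω₃, ω₅}, {ω₁, ω₄, ω₅}, {ω₂, ω₃, ω₄}, {ω₂, ω₃, ω₅}, {ω₂, ω₄, ω₅}, {ω₃, ω₄, ω₅}, {ω₁, ω₂, ω₃, ω₄}, {ω₁, ω₂, ω₃, ω₅}, {ω₁, ω₂, ω₄, ω₅}, {ω₁, ω₃, ω₄, ω₅}, {ω₂, ω₃, ω₄, ω₅}, S }.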